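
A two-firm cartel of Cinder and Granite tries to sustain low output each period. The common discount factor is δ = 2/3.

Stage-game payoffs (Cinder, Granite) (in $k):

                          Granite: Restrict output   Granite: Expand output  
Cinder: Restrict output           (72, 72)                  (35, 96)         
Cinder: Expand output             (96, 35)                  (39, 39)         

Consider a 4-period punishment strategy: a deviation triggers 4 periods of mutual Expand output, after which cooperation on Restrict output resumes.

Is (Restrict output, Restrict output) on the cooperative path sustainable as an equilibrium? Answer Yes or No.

Comparing payoff streams over the 5 periods until play realigns: cooperate → 72(1+δ+…+δ^4); deviate → 96 + 39(δ+…+δ^4).
Cooperation is sustained iff (72−39)(δ+…+δ^4) ≥ 96−72.
δ+…+δ^4 = 2/3·(1−(2/3)^4)/(1−2/3) = 1.6049, and (96−72)/(72−39) = 0.7273.
1.6049 ≥ 0.7273, so cooperation is sustainable.

Yes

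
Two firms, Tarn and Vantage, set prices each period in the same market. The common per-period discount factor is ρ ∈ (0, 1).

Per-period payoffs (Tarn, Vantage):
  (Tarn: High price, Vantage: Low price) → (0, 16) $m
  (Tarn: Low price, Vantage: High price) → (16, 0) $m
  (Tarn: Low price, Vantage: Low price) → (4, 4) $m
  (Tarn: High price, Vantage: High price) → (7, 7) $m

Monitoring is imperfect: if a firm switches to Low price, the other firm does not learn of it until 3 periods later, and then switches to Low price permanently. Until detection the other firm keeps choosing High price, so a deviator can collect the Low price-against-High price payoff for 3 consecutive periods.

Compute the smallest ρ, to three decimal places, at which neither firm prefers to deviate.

A deviator earns 16 for 3 periods, then 4 forever; cooperating earns 7 forever. Multiplying the IC by (1−ρ):
7 ≥ 16(1−ρ^3) + 4ρ^3, so 12·ρ^3 ≥ 9 and ρ^3 ≥ 3/4.
ρ ≥ (3/4)^(1/3) ≈ 0.909.

0.909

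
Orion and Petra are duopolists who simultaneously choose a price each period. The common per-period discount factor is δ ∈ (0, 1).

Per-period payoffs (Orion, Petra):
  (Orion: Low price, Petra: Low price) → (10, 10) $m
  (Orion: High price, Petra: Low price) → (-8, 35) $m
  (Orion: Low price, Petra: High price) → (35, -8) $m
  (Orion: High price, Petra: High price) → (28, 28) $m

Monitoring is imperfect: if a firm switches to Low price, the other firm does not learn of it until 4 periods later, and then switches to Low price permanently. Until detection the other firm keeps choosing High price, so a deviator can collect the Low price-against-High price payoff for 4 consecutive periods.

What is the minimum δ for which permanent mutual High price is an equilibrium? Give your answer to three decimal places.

0.727

The best deviation is to choose Low price for all 4 undetected periods, earning 35 each, then 10 forever once detected.
Deviation value: 35(1−δ^4)/(1−δ) + 10δ^4/(1−δ); cooperation value: 28/(1−δ).
IC: 28 ≥ 35(1−δ^4) + 10δ^4 = 35 − 25δ^4.
So δ^4 ≥ 7/25, giving δ ≥ (7/25)^(1/4) ≈ 0.727.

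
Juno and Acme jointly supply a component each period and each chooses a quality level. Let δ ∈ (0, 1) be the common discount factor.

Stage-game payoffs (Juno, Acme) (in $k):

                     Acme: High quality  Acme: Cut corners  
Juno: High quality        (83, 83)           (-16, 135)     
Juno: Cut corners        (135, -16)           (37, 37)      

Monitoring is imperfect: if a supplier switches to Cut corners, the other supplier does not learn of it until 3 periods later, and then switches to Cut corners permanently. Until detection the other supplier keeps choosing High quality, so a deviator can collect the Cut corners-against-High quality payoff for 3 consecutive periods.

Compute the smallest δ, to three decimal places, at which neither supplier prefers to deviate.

Deviating for the 3 undetected periods gains 135−83 = 52 per period over cooperation, then loses 83−37 = 46 per period forever once punishment starts.
Gain: 52(1 + δ + … + δ^2); loss: 46·δ^3/(1−δ).
No profitable deviation ⇔ 52(1−δ^3) ≤ 46·δ^3, i.e. δ^3 ≥ 52/(52+46) = 26/49.
Hence δ ≥ (26/49)^(1/3) ≈ 0.810.

0.810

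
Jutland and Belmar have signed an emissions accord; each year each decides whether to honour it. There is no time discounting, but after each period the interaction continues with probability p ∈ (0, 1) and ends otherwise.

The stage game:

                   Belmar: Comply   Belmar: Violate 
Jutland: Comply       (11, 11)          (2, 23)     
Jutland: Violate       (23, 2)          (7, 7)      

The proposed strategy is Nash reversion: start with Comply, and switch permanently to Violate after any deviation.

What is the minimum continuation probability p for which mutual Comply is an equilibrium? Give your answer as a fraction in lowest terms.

With no time discounting, the continuation probability p plays the role of the discount factor.
Grim-trigger IC: 11/(1−p) ≥ 23 + 7p/(1−p) ⇒ p ≥ (23−11)/(23−7) = 3/4.

3/4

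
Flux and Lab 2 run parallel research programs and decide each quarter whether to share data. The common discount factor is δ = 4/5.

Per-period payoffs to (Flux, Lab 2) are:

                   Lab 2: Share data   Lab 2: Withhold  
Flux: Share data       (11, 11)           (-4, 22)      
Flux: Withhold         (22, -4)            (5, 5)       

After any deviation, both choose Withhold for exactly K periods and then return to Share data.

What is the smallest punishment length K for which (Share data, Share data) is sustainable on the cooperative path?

No profitable deviation requires (11−5)(δ+…+δ^K) ≥ 22−11, i.e. δ+…+δ^K ≥ 11/6 ≈ 1.8333.
With δ = 4/5, the partial sums are K=1: 0.8000, K=2: 1.4400, K=3: 1.9520.
K = 3 is the first length at which the sum reaches 1.8333.

3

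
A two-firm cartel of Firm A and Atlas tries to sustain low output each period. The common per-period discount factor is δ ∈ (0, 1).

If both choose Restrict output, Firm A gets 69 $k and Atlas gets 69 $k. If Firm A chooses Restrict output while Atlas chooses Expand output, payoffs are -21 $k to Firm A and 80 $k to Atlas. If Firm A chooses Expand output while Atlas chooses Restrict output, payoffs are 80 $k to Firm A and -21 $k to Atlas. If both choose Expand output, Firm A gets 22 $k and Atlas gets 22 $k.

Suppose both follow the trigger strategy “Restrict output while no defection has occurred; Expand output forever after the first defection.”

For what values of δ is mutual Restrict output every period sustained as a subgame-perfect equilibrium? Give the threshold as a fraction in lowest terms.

Cooperation forever yields 69 each period: 69/(1−δ).
Deviating yields 80 once, then 22 forever: 80 + 22δ/(1−δ).
No profitable deviation requires 69/(1−δ) ≥ 80 + 22δ/(1−δ).
Multiplying by (1−δ): 69 ≥ 80(1−δ) + 22δ = 80 − 58δ.
So 58δ ≥ 11, i.e. δ ≥ 11/58.

11/58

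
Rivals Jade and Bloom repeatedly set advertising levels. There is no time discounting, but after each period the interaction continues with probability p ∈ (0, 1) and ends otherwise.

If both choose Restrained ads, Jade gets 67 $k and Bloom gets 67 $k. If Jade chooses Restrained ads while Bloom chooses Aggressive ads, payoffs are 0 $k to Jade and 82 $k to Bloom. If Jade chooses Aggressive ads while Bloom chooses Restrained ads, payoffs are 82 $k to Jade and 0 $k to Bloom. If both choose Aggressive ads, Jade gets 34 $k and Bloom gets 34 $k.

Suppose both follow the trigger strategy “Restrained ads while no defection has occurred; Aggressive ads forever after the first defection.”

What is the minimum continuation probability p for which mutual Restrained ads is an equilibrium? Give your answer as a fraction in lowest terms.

Expected cooperation value is 67 + p·67 + p²·67 + … = 67/(1−p); deviation gives 82 + p·34/(1−p).
67 ≥ 82(1−p) + 34p ⇒ 48p ≥ 15 ⇒ p ≥ 15/48 = 5/16.

5/16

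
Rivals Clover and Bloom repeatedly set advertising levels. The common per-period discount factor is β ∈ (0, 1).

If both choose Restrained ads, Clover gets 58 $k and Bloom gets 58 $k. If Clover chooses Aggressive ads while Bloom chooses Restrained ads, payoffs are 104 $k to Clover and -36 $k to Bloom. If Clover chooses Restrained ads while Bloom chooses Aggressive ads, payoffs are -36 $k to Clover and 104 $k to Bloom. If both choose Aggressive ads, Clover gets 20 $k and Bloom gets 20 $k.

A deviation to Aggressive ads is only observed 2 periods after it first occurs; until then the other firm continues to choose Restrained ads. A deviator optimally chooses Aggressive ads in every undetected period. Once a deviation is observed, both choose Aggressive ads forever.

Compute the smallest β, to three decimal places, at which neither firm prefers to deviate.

0.740

A deviator earns 104 for 2 periods, then 20 forever; cooperating earns 58 forever. Multiplying the IC by (1−β):
58 ≥ 104(1−β^2) + 20β^2, so 84·β^2 ≥ 46 and β^2 ≥ 23/42.
β ≥ (23/42)^(1/2) ≈ 0.740.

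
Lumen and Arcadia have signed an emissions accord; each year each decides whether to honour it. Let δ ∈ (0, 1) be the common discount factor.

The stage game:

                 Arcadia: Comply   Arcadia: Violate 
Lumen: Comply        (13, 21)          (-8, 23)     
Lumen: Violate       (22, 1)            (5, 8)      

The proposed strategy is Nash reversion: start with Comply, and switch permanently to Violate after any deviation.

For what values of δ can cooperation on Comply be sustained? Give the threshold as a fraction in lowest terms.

9/17

Lumen's threshold: (22−13)/(22−5) = 9/17.
Arcadia's threshold: (23−21)/(23−8) = 2/15.
9/17 > 2/15, so Lumen binds and δ* = 9/17.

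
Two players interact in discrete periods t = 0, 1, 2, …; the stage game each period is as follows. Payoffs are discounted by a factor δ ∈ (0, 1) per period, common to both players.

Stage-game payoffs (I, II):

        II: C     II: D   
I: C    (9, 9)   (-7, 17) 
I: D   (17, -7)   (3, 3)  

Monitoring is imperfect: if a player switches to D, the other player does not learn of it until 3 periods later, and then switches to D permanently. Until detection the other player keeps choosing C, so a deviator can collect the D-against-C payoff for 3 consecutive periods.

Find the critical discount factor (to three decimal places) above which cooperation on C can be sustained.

0.830

A deviator earns 17 for 3 periods, then 3 forever; cooperating earns 9 forever. Multiplying the IC by (1−δ):
9 ≥ 17(1−δ^3) + 3δ^3, so 14·δ^3 ≥ 8 and δ^3 ≥ 4/7.
δ ≥ (4/7)^(1/3) ≈ 0.830.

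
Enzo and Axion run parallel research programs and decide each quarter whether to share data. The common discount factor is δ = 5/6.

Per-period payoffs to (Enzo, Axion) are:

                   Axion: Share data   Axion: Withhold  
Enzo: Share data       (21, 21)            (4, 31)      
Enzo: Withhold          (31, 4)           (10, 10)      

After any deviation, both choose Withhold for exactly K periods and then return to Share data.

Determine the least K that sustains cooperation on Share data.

2

IC: δ(1−δ^K)/(1−δ) ≥ (31−21)/(21−10) = 10/11.
With δ = 5/6: need 1 − δ^K ≥ 10/11·(1−5/6)/(5/6), i.e. δ^K ≤ 0.8182.
Since (5/6)^1 = 0.8333 and (5/6)^2 = 0.6944, the smallest such K is 2.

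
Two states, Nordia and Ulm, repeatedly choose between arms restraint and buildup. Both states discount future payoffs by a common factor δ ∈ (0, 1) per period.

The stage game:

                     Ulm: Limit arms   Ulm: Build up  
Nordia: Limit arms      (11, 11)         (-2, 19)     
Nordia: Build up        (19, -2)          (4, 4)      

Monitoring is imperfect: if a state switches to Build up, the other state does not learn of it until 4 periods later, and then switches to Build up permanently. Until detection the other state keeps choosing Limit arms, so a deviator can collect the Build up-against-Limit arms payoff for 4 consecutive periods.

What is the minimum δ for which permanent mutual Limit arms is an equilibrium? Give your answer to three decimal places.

0.855

Deviating for the 4 undetected periods gains 19−11 = 8 per period over cooperation, then loses 11−4 = 7 per period forever once punishment starts.
Gain: 8(1 + δ + … + δ^3); loss: 7·δ^4/(1−δ).
No profitable deviation ⇔ 8(1−δ^4) ≤ 7·δ^4, i.e. δ^4 ≥ 8/(8+7) = 8/15.
Hence δ ≥ (8/15)^(1/4) ≈ 0.855.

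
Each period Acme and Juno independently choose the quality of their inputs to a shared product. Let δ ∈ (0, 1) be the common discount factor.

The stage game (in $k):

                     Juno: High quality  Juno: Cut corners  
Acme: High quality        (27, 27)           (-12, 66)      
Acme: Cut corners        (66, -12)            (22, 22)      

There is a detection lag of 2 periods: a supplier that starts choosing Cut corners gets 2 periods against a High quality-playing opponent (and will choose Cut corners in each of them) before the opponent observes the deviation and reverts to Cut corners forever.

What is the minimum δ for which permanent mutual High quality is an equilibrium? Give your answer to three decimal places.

0.941

A deviator earns 66 for 2 periods, then 22 forever; cooperating earns 27 forever. Multiplying the IC by (1−δ):
27 ≥ 66(1−δ^2) + 22δ^2, so 44·δ^2 ≥ 39 and δ^2 ≥ 39/44.
δ ≥ (39/44)^(1/2) ≈ 0.941.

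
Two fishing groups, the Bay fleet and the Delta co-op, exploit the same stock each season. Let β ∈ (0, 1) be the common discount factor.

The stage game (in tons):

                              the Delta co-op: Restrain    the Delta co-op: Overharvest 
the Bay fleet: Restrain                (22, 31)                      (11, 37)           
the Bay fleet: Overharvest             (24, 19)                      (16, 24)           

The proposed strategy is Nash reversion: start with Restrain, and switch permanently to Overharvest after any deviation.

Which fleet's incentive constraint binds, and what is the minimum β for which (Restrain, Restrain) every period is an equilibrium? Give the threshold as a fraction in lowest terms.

the Bay fleet: cooperation gives 22 each period; deviation gives 24 once then 16 forever.
  22/(1−β) ≥ 24 + 16β/(1−β) ⇒ β ≥ 2/8 = 1/4.
the Delta co-op: cooperation gives 31 each period; deviation gives 37 once then 24 forever.
  β ≥ 6/13.
Both must hold, so the binding constraint is the Delta co-op's: β ≥ 6/13.

the Delta co-op; β ≥ 6/13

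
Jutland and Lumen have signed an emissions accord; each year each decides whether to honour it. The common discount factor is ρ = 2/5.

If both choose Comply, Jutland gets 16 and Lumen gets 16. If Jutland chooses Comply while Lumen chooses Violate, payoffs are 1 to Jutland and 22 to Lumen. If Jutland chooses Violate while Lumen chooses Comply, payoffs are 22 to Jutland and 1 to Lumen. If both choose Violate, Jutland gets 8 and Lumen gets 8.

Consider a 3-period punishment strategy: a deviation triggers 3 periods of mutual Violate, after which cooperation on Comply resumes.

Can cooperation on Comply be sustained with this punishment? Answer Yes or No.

A one-shot deviation gives 22 now, then 8 for 3 periods, then back to 16.
Gain from deviating: (22−16) today; loss: (16−8) in each of the next 3 periods.
No-deviation condition: (16−8)(ρ+…+ρ^3) ≥ 22−16, i.e. ρ+…+ρ^3 ≥ 3/4.
At ρ = 2/5: ρ+…+ρ^3 = 0.6240 < 0.7500.
So cooperation is not sustainable.

No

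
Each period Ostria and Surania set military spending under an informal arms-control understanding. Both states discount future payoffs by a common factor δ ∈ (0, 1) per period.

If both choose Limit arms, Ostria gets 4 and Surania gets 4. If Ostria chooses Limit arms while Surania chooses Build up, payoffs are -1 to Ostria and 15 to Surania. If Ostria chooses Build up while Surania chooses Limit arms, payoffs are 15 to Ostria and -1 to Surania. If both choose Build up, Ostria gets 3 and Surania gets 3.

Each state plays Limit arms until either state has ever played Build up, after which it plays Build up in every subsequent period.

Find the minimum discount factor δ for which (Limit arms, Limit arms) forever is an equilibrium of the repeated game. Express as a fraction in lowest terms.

11/12

4/(1−δ) ≥ 15 + 3δ/(1−δ)
4 ≥ 15 − 12δ
δ ≥ 11/12.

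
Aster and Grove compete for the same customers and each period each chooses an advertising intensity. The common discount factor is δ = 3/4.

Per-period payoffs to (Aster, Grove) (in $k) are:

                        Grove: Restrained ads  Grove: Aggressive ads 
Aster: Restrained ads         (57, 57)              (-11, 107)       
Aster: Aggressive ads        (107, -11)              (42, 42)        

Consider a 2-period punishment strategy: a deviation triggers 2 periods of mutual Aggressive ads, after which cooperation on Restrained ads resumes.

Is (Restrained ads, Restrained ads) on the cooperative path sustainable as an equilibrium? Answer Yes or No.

IC: δ+…+δ^2 ≥ (107−57)/(57−42) = 10/3.
At δ = 3/4: partial sum = 1.3125 < 3.3333. Cooperation not sustainable.

No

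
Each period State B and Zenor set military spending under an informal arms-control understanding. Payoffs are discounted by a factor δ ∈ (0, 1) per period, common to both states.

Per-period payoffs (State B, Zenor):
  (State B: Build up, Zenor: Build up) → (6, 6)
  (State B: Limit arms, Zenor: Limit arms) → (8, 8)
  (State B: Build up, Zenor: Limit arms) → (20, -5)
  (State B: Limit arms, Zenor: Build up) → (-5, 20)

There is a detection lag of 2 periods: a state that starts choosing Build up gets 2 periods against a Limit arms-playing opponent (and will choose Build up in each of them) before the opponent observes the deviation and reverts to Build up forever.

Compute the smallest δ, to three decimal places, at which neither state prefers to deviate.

Deviating for the 2 undetected periods gains 20−8 = 12 per period over cooperation, then loses 8−6 = 2 per period forever once punishment starts.
Gain: 12(1 + δ + … + δ^1); loss: 2·δ^2/(1−δ).
No profitable deviation ⇔ 12(1−δ^2) ≤ 2·δ^2, i.e. δ^2 ≥ 12/(12+2) = 6/7.
Hence δ ≥ (6/7)^(1/2) ≈ 0.926.

0.926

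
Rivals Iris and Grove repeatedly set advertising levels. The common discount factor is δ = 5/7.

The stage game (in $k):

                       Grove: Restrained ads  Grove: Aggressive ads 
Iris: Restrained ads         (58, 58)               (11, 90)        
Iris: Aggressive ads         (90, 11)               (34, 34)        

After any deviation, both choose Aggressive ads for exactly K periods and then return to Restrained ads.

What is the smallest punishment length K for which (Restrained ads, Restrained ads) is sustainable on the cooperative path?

No profitable deviation requires (58−34)(δ+…+δ^K) ≥ 90−58, i.e. δ+…+δ^K ≥ 4/3 ≈ 1.3333.
With δ = 5/7, the partial sums are K=1: 0.7143, K=2: 1.2245, K=3: 1.5889.
K = 3 is the first length at which the sum reaches 1.3333.

3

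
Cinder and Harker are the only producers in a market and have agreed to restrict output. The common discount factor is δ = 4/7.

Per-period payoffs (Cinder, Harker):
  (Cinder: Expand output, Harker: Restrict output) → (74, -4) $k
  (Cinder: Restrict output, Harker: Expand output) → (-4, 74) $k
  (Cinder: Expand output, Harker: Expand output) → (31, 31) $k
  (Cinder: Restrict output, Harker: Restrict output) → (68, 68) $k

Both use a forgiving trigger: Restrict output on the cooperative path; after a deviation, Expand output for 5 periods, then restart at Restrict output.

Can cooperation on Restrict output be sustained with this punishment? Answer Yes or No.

IC: δ+…+δ^5 ≥ (74−68)/(68−31) = 6/37.
At δ = 4/7: partial sum = 1.2521 ≥ 0.1622. Cooperation sustainable.

Yes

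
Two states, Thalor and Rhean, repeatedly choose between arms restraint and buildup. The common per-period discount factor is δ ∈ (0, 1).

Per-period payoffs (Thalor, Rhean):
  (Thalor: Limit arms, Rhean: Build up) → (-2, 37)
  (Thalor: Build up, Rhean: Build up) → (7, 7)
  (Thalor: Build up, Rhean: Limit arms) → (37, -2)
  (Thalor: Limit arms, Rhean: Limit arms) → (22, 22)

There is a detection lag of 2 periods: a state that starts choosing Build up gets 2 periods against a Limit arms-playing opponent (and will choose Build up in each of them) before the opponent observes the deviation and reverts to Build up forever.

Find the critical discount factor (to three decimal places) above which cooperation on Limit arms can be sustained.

0.707

A deviator earns 37 for 2 periods, then 7 forever; cooperating earns 22 forever. Multiplying the IC by (1−δ):
22 ≥ 37(1−δ^2) + 7δ^2, so 30·δ^2 ≥ 15 and δ^2 ≥ 1/2.
δ ≥ (1/2)^(1/2) ≈ 0.707.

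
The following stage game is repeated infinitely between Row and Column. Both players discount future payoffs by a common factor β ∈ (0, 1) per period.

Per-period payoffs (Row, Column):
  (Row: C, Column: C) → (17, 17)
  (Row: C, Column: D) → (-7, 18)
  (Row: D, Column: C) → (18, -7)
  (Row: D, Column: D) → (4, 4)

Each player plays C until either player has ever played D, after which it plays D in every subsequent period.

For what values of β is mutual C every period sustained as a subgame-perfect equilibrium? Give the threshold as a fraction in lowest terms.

One-period gain from deviating is 18 − 17 = 1. The loss is 17 − 4 = 13 in every subsequent period, with present value 13·β/(1−β).
Deviation is unprofitable when 13·β/(1−β) ≥ 1, i.e. β/(1−β) ≥ 1/13.
Equivalently β ≥ 1/(1+13) = 1/14.

1/14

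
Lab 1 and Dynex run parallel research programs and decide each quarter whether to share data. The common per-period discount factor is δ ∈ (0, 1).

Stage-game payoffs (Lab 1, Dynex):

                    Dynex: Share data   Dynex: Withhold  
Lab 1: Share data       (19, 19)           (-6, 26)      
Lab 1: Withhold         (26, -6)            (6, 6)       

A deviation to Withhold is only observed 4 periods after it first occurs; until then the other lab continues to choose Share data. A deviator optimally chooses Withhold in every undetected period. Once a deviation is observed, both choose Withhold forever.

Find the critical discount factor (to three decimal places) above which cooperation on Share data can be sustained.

A deviator earns 26 for 4 periods, then 6 forever; cooperating earns 19 forever. Multiplying the IC by (1−δ):
19 ≥ 26(1−δ^4) + 6δ^4, so 20·δ^4 ≥ 7 and δ^4 ≥ 7/20.
δ ≥ (7/20)^(1/4) ≈ 0.769.

0.769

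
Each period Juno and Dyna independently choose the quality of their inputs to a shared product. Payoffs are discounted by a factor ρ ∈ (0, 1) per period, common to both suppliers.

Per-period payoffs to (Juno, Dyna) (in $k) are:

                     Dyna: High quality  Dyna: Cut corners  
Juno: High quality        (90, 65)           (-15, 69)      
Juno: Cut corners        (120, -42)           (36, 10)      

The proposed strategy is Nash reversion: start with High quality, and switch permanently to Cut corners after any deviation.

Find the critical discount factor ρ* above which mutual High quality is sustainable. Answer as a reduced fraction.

5/14

Juno: cooperation gives 90 each period; deviation gives 120 once then 36 forever.
  90/(1−ρ) ≥ 120 + 36ρ/(1−ρ) ⇒ ρ ≥ 30/84 = 5/14.
Dyna: cooperation gives 65 each period; deviation gives 69 once then 10 forever.
  ρ ≥ 4/59.
Both must hold, so the binding constraint is Juno's: ρ ≥ 5/14.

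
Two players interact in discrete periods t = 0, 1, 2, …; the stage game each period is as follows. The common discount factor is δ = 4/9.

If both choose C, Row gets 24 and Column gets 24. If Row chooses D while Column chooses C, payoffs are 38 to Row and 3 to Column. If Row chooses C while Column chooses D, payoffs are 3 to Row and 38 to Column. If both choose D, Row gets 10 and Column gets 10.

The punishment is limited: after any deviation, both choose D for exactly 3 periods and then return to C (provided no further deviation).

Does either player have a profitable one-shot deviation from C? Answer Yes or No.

IC: δ+…+δ^3 ≥ (38−24)/(24−10) = 1.
At δ = 4/9: partial sum = 0.7298 < 1.0000. Cooperation not sustainable.

Yes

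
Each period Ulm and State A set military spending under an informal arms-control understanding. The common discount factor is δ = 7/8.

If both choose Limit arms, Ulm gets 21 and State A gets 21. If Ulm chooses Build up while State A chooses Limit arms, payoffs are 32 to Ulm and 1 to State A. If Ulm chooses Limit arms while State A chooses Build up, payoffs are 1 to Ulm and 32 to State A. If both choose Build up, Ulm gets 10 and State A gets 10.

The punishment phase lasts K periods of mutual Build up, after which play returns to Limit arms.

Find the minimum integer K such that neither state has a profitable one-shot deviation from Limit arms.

2

Need Σ_{k=1}^{K} δ^k ≥ (32−21)/(21−10) = 1.0000 at δ = 7/8.
At K = 1 the sum is 0.8750 < 1.0000; at K = 2 it is 1.6406 ≥ 1.0000.
So the minimum punishment length is K = 2.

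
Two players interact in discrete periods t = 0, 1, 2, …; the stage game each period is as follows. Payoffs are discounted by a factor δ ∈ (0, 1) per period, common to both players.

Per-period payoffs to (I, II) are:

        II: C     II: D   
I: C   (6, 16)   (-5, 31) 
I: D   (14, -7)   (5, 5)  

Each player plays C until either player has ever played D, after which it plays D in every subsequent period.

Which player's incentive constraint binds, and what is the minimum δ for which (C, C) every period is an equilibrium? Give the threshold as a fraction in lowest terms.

I; δ ≥ 8/9

For I: deviation gain 14−6 = 8, per-period punishment loss 6−5 = 1. IC gives δ ≥ 8/9.
For II: gain 15, loss 11 per period, so δ ≥ 15/26.
The tighter constraint is I's, so cooperation needs δ ≥ 8/9.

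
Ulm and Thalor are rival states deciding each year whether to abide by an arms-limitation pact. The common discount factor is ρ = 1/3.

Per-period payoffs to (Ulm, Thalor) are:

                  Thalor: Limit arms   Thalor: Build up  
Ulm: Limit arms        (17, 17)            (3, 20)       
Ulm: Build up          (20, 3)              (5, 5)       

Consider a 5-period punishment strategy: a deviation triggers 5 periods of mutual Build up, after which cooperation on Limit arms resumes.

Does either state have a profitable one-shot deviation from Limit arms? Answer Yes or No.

IC: ρ+…+ρ^5 ≥ (20−17)/(17−5) = 1/4.
At ρ = 1/3: partial sum = 0.4979 ≥ 0.2500. Cooperation sustainable.

No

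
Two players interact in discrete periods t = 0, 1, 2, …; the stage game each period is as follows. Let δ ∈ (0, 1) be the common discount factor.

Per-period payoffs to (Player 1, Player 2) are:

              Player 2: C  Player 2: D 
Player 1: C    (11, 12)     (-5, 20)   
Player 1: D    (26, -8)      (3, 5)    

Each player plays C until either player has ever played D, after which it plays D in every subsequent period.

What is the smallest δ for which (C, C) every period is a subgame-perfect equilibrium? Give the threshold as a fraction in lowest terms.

For Player 1: deviation gain 26−11 = 15, per-period punishment loss 11−3 = 8. IC gives δ ≥ 15/23.
For Player 2: gain 8, loss 7 per period, so δ ≥ 8/15.
The tighter constraint is Player 1's, so cooperation needs δ ≥ 15/23.

15/23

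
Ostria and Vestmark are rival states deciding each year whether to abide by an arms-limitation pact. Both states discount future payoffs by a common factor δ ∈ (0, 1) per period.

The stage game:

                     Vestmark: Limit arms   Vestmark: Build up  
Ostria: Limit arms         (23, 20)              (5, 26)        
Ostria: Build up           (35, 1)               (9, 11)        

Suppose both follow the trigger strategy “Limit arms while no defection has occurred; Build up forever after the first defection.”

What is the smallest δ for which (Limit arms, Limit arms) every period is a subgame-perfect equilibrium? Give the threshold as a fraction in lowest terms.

6/13

Ostria's threshold: (35−23)/(35−9) = 6/13.
Vestmark's threshold: (26−20)/(26−11) = 2/5.
6/13 > 2/5, so Ostria binds and δ* = 6/13.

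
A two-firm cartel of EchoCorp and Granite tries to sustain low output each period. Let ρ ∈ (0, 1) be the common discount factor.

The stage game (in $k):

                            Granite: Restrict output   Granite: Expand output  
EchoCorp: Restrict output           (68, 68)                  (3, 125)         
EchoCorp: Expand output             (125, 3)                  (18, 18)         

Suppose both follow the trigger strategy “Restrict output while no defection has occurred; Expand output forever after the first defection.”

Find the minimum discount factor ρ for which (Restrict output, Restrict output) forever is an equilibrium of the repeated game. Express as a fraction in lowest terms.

57/107

Under grim trigger the critical discount factor is (T−C)/(T−P) with T = 125, C = 68, P = 18.
ρ* = (125−68)/(125−18) = 57/107.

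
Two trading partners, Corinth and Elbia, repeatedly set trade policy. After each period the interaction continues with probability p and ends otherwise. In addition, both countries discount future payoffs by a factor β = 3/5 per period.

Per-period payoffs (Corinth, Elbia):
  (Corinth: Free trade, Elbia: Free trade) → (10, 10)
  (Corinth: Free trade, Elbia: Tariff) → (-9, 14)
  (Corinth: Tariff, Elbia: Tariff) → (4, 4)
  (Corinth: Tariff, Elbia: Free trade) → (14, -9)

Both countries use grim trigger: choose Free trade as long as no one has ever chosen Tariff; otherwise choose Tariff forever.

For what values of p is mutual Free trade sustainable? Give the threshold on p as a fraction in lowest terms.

2/3

With continuation probability p and discount β, the effective per-period discount factor is βp.
Grim-trigger IC: βp ≥ (14−10)/(14−4) = 2/5.
So p ≥ (2/5)/(3/5) = 2/3.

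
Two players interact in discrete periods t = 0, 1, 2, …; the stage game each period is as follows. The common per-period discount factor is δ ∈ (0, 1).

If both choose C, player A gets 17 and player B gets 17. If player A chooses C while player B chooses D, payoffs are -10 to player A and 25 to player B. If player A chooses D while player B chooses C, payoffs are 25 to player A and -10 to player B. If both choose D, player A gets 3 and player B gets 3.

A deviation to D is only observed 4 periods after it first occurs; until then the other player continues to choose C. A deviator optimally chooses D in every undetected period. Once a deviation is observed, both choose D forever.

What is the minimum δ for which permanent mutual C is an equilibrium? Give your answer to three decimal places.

A deviator earns 25 for 4 periods, then 3 forever; cooperating earns 17 forever. Multiplying the IC by (1−δ):
17 ≥ 25(1−δ^4) + 3δ^4, so 22·δ^4 ≥ 8 and δ^4 ≥ 4/11.
δ ≥ (4/11)^(1/4) ≈ 0.777.

0.777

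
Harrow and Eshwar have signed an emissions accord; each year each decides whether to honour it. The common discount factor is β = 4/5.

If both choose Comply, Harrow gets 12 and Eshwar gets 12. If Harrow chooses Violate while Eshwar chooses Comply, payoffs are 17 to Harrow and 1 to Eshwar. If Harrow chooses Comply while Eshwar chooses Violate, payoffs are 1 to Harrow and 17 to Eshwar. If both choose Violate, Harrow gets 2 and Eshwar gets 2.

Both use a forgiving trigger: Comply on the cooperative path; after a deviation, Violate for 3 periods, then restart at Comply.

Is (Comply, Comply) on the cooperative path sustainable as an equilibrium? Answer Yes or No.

IC: β+…+β^3 ≥ (17−12)/(12−2) = 1/2.
At β = 4/5: partial sum = 1.9520 ≥ 0.5000. Cooperation sustainable.

Yes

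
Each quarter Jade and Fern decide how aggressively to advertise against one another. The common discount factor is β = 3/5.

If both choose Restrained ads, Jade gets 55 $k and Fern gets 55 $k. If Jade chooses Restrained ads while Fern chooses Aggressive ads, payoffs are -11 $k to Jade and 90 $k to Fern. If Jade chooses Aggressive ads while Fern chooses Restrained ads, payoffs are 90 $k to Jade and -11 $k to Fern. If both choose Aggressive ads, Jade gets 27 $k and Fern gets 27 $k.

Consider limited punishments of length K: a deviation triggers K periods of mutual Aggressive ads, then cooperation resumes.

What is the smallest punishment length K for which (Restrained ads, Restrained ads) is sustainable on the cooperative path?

No profitable deviation requires (55−27)(β+…+β^K) ≥ 90−55, i.e. β+…+β^K ≥ 5/4 ≈ 1.2500.
With β = 3/5, the partial sums are K=1: 0.6000, K=2: 0.9600, K=3: 1.1760, K=4: 1.3056.
K = 4 is the first length at which the sum reaches 1.2500.

4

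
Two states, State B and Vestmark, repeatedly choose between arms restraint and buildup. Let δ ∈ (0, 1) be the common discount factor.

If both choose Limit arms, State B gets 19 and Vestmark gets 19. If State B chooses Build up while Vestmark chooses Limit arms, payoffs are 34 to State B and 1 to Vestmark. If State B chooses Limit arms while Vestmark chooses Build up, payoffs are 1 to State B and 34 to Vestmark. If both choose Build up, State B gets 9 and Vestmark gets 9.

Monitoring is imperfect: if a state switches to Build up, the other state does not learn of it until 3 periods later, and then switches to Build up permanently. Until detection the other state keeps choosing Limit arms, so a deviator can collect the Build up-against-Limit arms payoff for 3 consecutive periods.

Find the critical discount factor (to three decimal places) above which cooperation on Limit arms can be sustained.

Deviating for the 3 undetected periods gains 34−19 = 15 per period over cooperation, then loses 19−9 = 10 per period forever once punishment starts.
Gain: 15(1 + δ + … + δ^2); loss: 10·δ^3/(1−δ).
No profitable deviation ⇔ 15(1−δ^3) ≤ 10·δ^3, i.e. δ^3 ≥ 15/(15+10) = 3/5.
Hence δ ≥ (3/5)^(1/3) ≈ 0.843.

0.843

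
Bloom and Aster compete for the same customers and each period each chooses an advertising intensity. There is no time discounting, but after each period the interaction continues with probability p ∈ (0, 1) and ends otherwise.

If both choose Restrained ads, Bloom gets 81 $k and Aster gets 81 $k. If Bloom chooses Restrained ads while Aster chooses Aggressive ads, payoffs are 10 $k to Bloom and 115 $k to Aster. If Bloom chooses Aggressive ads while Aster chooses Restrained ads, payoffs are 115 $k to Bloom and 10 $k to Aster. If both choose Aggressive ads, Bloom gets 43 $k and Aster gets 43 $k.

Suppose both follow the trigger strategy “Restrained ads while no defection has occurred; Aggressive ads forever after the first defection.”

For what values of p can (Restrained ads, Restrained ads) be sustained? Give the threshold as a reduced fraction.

With no time discounting, the continuation probability p plays the role of the discount factor.
Grim-trigger IC: 81/(1−p) ≥ 115 + 43p/(1−p) ⇒ p ≥ (115−81)/(115−43) = 17/36.

17/36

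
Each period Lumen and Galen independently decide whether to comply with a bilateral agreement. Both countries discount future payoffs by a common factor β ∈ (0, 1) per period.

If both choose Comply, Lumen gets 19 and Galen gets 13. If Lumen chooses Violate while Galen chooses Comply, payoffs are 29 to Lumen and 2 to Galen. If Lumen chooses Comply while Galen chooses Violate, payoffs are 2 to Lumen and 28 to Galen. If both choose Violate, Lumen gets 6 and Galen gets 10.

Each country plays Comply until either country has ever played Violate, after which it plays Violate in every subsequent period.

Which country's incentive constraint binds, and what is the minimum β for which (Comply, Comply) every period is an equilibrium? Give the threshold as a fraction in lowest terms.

Galen; β ≥ 5/6

Lumen: cooperation gives 19 each period; deviation gives 29 once then 6 forever.
  19/(1−β) ≥ 29 + 6β/(1−β) ⇒ β ≥ 10/23.
Galen: cooperation gives 13 each period; deviation gives 28 once then 10 forever.
  β ≥ 15/18 = 5/6.
Both must hold, so the binding constraint is Galen's: β ≥ 5/6.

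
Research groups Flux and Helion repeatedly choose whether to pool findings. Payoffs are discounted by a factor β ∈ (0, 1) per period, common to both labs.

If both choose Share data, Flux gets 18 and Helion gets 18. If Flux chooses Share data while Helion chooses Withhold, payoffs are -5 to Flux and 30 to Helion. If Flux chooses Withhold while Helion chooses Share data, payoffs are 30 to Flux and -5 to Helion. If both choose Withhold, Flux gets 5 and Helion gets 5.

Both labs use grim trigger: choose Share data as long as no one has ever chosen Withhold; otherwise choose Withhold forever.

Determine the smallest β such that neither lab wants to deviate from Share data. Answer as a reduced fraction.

One-period gain from deviating is 30 − 18 = 12. The loss is 18 − 5 = 13 in every subsequent period, with present value 13·β/(1−β).
Deviation is unprofitable when 13·β/(1−β) ≥ 12, i.e. β/(1−β) ≥ 12/13.
Equivalently β ≥ 12/(12+13) = 12/25.

12/25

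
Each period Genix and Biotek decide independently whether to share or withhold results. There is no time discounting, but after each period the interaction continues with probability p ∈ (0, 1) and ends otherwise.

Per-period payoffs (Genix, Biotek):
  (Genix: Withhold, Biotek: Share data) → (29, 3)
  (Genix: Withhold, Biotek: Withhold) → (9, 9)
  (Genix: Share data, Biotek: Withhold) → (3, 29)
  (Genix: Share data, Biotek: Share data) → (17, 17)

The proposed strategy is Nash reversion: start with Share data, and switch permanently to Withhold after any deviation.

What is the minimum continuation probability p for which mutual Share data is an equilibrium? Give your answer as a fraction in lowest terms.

3/5

Expected cooperation value is 17 + p·17 + p²·17 + … = 17/(1−p); deviation gives 29 + p·9/(1−p).
17 ≥ 29(1−p) + 9p ⇒ 20p ≥ 12 ⇒ p ≥ 12/20 = 3/5.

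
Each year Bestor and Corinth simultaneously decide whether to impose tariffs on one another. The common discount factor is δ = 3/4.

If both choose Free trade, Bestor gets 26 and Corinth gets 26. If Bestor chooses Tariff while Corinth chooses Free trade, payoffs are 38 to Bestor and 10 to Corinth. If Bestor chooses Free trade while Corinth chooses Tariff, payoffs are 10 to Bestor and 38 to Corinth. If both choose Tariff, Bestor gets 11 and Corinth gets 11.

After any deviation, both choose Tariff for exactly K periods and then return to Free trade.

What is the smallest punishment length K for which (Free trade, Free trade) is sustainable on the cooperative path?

2

No profitable deviation requires (26−11)(δ+…+δ^K) ≥ 38−26, i.e. δ+…+δ^K ≥ 4/5 ≈ 0.8000.
With δ = 3/4, the partial sums are K=1: 0.7500, K=2: 1.3125.
K = 2 is the first length at which the sum reaches 0.8000.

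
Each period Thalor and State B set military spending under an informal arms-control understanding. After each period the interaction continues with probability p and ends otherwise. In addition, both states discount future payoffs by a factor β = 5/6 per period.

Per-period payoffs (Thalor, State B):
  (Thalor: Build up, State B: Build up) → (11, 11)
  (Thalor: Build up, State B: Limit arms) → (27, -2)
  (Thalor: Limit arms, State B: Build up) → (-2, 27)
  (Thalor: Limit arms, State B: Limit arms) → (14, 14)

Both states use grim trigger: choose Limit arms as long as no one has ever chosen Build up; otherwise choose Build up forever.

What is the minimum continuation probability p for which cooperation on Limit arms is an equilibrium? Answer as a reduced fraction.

Expected continuation weight on next period's payoff is β·p = 5/6·p, which plays the role of the discount factor.
Cooperation requires 5/6·p ≥ (27−14)/(27−11) = 13/16, hence p ≥ 39/40.

39/40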